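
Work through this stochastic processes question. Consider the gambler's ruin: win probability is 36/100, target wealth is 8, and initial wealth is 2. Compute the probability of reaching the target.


Gambler's ruin formula:
r = q/p = 0.6400/0.3600 = 1.7778
P(win) = (1 - r^i)/(1 - r^N)
= (1 - 1.7778^2)/(1 - 1.7778^8)
= 0.0219

0.0219


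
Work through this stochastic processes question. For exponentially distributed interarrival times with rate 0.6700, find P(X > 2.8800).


P(X > t) = exp(-lambda * t)
= exp(-0.6700 * 2.8800)
= exp(-1.9296) = 0.1452

0.1452


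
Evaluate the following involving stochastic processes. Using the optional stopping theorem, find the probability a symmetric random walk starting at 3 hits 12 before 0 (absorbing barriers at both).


By optional stopping theorem: E(M at tau) = M(0) = 3
P(hit 12)*12 + P(hit 0)*0 = 3
P(hit 12) = (3 - 0)/(12 - 0) = 1/4 = 0.2500

0.2500


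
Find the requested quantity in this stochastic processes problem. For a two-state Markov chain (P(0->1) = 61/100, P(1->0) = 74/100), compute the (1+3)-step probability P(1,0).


P^4 = P^1 * P^3
Computing via matrix multiplication of the transition matrix.
Entry (1,0) of P^4 = 0.5399

0.5399


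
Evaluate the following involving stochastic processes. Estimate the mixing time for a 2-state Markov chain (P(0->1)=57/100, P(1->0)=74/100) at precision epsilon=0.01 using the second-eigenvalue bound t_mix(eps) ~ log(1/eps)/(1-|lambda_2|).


lambda_2 = |1 - p01 - p10| = |1 - 0.5700 - 0.7400| = 0.3100
t_mix ~ log(1/eps)/(1 - |lambda_2|)
= log(100)/(1 - 0.3100) = 4.6052/0.6900
= 6.6742

6.6742


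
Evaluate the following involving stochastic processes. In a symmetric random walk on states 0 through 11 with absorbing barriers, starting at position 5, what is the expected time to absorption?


For symmetric RW on 0,...,N with absorbing barriers, E(i) = i*(N-i)
E(5) = 5 * 6 = 30

30


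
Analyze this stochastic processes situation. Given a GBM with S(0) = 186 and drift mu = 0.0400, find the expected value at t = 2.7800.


E[S(t)] = S(0) * exp(mu * t)
= 186 * exp(0.0400 * 2.7800)
= 186 * 1.1176
= 207.8770

207.8770


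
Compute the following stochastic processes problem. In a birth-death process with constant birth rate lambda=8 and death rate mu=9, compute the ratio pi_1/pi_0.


For birth-death process, pi_n/pi_0 = (lambda/mu)^n
= (8/9)^1
= 0.8889

0.8889


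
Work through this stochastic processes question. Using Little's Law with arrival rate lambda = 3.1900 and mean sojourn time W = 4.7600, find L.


Little's Law: L = lambda * W
= 3.1900 * 4.7600
= 15.1844

15.1844


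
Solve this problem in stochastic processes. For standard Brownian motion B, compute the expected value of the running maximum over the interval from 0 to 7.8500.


E(max B(s)) = sqrt(2t/pi)
= sqrt(2*7.8500/pi)
= sqrt(4.9975)
= 2.2355

2.2355


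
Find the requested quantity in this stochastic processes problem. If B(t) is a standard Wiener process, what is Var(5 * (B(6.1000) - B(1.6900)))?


Var(alpha*(B(t)-B(s))) = alpha^2 * (t-s)
= 5^2 * (6.1000 - 1.6900)
= 25 * 4.4100
= 110.2500

110.2500


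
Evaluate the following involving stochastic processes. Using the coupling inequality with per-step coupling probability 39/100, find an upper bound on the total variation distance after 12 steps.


TV distance bound <= (1-delta)^n
= (1 - 0.3900)^12
= 0.6100^12
= 0.0027

0.0027


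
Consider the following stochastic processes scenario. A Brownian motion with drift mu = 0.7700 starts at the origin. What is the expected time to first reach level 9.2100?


Expected first passage time = a/mu
= 9.2100/0.7700
= 11.9610

11.9610


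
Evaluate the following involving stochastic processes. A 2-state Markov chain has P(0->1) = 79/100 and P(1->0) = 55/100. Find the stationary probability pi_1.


Stationary distribution: pi_0 = p10/(p01+p10), pi_1 = p01/(p01+p10)
p01 = 0.7900, p10 = 0.5500
pi_1 = 0.5896

0.5896


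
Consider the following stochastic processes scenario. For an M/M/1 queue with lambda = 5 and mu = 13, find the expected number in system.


rho = 5/13 = 0.3846
L = rho/(1-rho)
= 0.3846/0.6154
= 0.6250

0.6250


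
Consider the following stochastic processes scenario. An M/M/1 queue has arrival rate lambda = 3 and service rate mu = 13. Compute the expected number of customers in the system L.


rho = 3/13 = 0.2308
L = rho/(1-rho)
= 0.2308/0.7692
= 0.3000

0.3000


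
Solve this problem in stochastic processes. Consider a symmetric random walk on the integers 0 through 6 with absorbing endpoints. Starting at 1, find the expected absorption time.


For symmetric RW on 0,...,N with absorbing barriers, E(i) = i*(N-i)
E(1) = 1 * 5 = 5

5


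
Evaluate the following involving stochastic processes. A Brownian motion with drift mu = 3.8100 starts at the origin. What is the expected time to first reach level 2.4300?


Expected first passage time = a/mu
= 2.4300/3.8100
= 0.6378

0.6378


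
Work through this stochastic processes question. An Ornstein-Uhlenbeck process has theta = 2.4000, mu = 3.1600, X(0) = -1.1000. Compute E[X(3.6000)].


E[X(t)] = mu + (X(0) - mu)*exp(-theta*t)
= 3.1600 + (-1.1000 - 3.1600)*exp(-2.4000*3.6000)
= 3.1600 + -4.2600 * 1.7689e-04
= 3.1592

3.1592


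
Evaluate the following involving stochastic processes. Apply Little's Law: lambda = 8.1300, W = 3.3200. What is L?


Little's Law: L = lambda * W
= 8.1300 * 3.3200
= 26.9916

26.9916


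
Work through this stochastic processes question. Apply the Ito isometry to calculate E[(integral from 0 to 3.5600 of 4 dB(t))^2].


By Ito isometry: E[(int f dB)^2] = int f^2 dt
= 4^2 * 3.5600
= 16 * 3.5600 = 56.9600

56.9600


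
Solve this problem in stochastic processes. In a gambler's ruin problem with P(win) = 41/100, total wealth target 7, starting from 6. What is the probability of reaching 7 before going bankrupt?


Gambler's ruin formula:
r = q/p = 0.5900/0.4100 = 1.4390
P(win) = (1 - r^i)/(1 - r^N)
= (1 - 1.4390^6)/(1 - 1.4390^7)
= 0.6690

0.6690


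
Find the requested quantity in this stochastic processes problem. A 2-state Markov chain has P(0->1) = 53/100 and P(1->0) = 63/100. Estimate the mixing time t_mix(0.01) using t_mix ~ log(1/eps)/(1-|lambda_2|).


lambda_2 = |1 - p01 - p10| = |1 - 0.5300 - 0.6300| = 0.1600
t_mix ~ log(1/eps)/(1 - |lambda_2|)
= log(100)/(1 - 0.1600) = 4.6052/0.8400
= 5.4823

5.4823


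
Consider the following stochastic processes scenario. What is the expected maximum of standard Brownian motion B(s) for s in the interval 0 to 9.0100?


E(max B(s)) = sqrt(2t/pi)
= sqrt(2*9.0100/pi)
= sqrt(5.7359)
= 2.3950

2.3950


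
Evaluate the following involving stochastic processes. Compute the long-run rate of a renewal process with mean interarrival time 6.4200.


Long-run renewal rate = 1/E(X)
= 1/6.4200
= 0.1558

0.1558


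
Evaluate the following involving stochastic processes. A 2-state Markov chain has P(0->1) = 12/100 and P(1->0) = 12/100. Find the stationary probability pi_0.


Stationary distribution: pi_0 = p10/(p01+p10), pi_1 = p01/(p01+p10)
p01 = 0.1200, p10 = 0.1200
pi_0 = 0.5000

0.5000


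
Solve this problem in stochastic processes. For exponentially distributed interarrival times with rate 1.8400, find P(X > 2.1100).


P(X > t) = exp(-lambda * t)
= exp(-1.8400 * 2.1100)
= exp(-3.8824) = 0.0206

0.0206


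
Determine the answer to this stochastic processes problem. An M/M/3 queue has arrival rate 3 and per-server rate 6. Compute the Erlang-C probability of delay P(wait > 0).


a = lambda/mu = 0.5000
rho = a/c = 0.1667
Erlang-C formula applied:
C(c,a) = 0.0152

0.0152


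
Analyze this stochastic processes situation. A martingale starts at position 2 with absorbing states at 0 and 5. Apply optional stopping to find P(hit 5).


By optional stopping theorem: E(M at tau) = M(0) = 2
P(hit 5)*5 + P(hit 0)*0 = 2
P(hit 5) = (2 - 0)/(5 - 0) = 2/5 = 0.4000

0.4000


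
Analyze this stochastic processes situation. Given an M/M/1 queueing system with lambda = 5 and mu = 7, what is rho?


rho = lambda/mu
= 5/7
= 0.7143

0.7143


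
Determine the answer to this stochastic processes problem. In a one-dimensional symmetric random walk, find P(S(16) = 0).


P(S(16) = 0) = C(16,8) / 4^8
= 12870 / 65536
= 0.1964

0.1964


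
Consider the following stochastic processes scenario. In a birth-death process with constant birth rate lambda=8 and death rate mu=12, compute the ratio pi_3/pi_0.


For birth-death process, pi_n/pi_0 = (lambda/mu)^n
= (8/12)^3
= 0.2963

0.2963


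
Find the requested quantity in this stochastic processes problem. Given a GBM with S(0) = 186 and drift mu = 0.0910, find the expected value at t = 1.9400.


E[S(t)] = S(0) * exp(mu * t)
= 186 * exp(0.0910 * 1.9400)
= 186 * 1.1931
= 221.9133

221.9133


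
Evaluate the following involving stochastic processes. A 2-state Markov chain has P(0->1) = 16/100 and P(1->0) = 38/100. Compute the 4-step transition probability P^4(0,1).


Computing P^4 by matrix multiplication.
P = [[0.8400, 0.1600], [0.3800, 0.6200]]
After raising P to the power 4:
P^4(0,1) = 0.2830

0.2830


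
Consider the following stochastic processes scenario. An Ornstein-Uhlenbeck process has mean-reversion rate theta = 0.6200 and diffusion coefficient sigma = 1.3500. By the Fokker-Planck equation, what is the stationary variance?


Stationary variance = sigma^2 / (2*theta)
= 1.3500^2 / (2*0.6200)
= 1.8225 / 1.2400
= 1.4698

1.4698


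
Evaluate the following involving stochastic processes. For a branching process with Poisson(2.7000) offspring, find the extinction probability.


Since mu = 2.7000 > 1, extinction prob q < 1.
Solve s = exp(mu*(s-1)) iteratively.
q = 0.0844

0.0844


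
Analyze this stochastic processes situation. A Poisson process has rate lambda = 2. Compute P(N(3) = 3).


P(N(t)=k) = (lambda*t)^k * exp(-lambda*t) / k!
lambda*t = 6
= 6^3 * exp(-6) / 3!
= 216 * 0.0025 / 6
= 0.0892

0.0892


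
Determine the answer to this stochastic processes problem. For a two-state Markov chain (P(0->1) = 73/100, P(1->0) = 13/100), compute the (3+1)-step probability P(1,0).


P^4 = P^3 * P^1
Computing via matrix multiplication of the transition matrix.
Entry (1,0) of P^4 = 0.1511

0.1511


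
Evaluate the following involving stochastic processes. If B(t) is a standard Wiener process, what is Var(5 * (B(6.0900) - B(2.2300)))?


Var(alpha*(B(t)-B(s))) = alpha^2 * (t-s)
= 5^2 * (6.0900 - 2.2300)
= 25 * 3.8600
= 96.5000

96.5000


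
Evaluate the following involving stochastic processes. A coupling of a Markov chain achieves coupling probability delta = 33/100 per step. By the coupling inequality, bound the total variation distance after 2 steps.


TV distance bound <= (1-delta)^n
= (1 - 0.3300)^2
= 0.6700^2
= 0.4489

0.4489


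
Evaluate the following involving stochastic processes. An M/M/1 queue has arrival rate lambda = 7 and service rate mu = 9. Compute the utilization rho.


rho = lambda/mu
= 7/9
= 0.7778

0.7778


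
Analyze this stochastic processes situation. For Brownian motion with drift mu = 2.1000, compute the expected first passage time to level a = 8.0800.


Expected first passage time = a/mu
= 8.0800/2.1000
= 3.8476

3.8476


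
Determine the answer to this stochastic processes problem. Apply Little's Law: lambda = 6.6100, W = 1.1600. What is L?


Little's Law: L = lambda * W
= 6.6100 * 1.1600
= 7.6676

7.6676


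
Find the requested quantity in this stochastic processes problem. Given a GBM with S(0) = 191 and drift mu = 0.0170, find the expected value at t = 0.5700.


E[S(t)] = S(0) * exp(mu * t)
= 191 * exp(0.0170 * 0.5700)
= 191 * 1.0097
= 192.8598

192.8598


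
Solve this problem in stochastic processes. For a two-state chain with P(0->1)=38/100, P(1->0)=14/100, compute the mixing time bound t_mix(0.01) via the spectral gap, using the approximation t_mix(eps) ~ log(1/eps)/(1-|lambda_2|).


lambda_2 = |1 - p01 - p10| = |1 - 0.3800 - 0.1400| = 0.4800
t_mix ~ log(1/eps)/(1 - |lambda_2|)
= log(100)/(1 - 0.4800) = 4.6052/0.5200
= 8.8561

8.8561


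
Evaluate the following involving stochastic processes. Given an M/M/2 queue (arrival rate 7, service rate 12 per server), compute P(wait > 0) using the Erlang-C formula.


a = lambda/mu = 0.5833
rho = a/c = 0.2917
Erlang-C formula applied:
C(c,a) = 0.1317

0.1317


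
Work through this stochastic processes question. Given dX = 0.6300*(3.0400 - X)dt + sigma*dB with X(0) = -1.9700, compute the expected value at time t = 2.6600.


E[X(t)] = mu + (X(0) - mu)*exp(-theta*t)
= 3.0400 + (-1.9700 - 3.0400)*exp(-0.6300*2.6600)
= 3.0400 + -5.0100 * 0.1872
= 2.1023

2.1023


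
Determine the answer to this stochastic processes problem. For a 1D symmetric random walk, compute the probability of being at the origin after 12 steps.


P(S(12) = 0) = C(12,6) / 4^6
= 924 / 4096
= 0.2256

0.2256


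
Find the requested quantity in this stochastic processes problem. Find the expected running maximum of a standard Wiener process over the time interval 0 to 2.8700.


E(max B(s)) = sqrt(2t/pi)
= sqrt(2*2.8700/pi)
= sqrt(1.8271)
= 1.3517

1.3517


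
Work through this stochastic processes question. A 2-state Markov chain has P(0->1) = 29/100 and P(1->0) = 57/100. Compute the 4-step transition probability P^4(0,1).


Computing P^4 by matrix multiplication.
P = [[0.7100, 0.2900], [0.5700, 0.4300]]
After raising P to the power 4:
P^4(0,1) = 0.3371

0.3371


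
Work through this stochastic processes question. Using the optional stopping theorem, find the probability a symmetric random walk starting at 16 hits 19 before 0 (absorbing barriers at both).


By optional stopping theorem: E(M at tau) = M(0) = 16
P(hit 19)*19 + P(hit 0)*0 = 16
P(hit 19) = (16 - 0)/(19 - 0) = 16/19 = 0.8421

0.8421


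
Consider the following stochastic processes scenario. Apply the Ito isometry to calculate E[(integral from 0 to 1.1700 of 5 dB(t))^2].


By Ito isometry: E[(int f dB)^2] = int f^2 dt
= 5^2 * 1.1700
= 25 * 1.1700 = 29.2500

29.2500


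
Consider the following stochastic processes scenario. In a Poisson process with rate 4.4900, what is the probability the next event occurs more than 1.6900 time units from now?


P(X > t) = exp(-lambda * t)
= exp(-4.4900 * 1.6900)
= exp(-7.5881) = 5.0644e-04

5.0644e-04


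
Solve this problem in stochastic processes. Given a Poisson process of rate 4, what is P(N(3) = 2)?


P(N(t)=k) = (lambda*t)^k * exp(-lambda*t) / k!
lambda*t = 12
= 12^2 * exp(-12) / 2!
= 144 * 6.1442e-06 / 2
= 4.4238e-04

4.4238e-04


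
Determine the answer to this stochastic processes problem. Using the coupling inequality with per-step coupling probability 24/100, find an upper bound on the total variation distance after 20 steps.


TV distance bound <= (1-delta)^n
= (1 - 0.2400)^20
= 0.7600^20
= 0.0041

0.0041


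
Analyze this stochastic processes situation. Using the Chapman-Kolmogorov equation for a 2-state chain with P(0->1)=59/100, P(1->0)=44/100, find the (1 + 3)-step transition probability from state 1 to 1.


P^4 = P^1 * P^3
Computing via matrix multiplication of the transition matrix.
Entry (1,1) of P^4 = 0.5728

0.5728


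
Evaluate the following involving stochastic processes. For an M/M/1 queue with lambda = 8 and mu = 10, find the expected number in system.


rho = 8/10 = 0.8000
L = rho/(1-rho)
= 0.8000/0.2000
= 4.0000

4.0000


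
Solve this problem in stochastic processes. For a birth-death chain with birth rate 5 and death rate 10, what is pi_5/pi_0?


For birth-death process, pi_n/pi_0 = (lambda/mu)^n
= (5/10)^5
= 0.0312

0.0312


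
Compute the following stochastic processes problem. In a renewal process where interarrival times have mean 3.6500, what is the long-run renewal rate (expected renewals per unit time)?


Long-run renewal rate = 1/E(X)
= 1/3.6500
= 0.2740

0.2740


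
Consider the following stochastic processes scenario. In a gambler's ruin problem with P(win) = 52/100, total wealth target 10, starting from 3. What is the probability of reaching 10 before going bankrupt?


Gambler's ruin formula:
r = q/p = 0.4800/0.5200 = 0.9231
P(win) = (1 - r^i)/(1 - r^N)
= (1 - 0.9231^3)/(1 - 0.9231^10)
= 0.3875

0.3875


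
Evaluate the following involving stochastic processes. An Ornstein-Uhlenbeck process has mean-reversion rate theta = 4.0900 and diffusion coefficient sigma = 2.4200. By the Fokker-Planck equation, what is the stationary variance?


Stationary variance = sigma^2 / (2*theta)
= 2.4200^2 / (2*4.0900)
= 5.8564 / 8.1800
= 0.7159

0.7159


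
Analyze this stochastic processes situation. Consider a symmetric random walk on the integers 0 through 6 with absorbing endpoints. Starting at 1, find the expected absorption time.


For symmetric RW on 0,...,N with absorbing barriers, E(i) = i*(N-i)
E(1) = 1 * 5 = 5

5


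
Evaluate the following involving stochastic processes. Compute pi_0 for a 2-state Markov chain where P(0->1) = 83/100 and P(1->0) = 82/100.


Stationary distribution: pi_0 = p10/(p01+p10), pi_1 = p01/(p01+p10)
p01 = 0.8300, p10 = 0.8200
pi_0 = 0.4970

0.4970


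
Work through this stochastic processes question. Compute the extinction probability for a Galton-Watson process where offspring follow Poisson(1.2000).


Since mu = 1.2000 > 1, extinction prob q < 1.
Solve s = exp(mu*(s-1)) iteratively.
q = 0.6863

0.6863


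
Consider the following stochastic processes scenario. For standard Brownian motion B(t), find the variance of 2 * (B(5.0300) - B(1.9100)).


Var(alpha*(B(t)-B(s))) = alpha^2 * (t-s)
= 2^2 * (5.0300 - 1.9100)
= 4 * 3.1200
= 12.4800

12.4800


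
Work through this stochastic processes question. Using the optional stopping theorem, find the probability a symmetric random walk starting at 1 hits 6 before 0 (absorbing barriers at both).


By optional stopping theorem: E(M at tau) = M(0) = 1
P(hit 6)*6 + P(hit 0)*0 = 1
P(hit 6) = (1 - 0)/(6 - 0) = 1/6 = 0.1667

0.1667


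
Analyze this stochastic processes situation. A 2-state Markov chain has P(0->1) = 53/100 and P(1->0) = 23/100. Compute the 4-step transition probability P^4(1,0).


Computing P^4 by matrix multiplication.
P = [[0.4700, 0.5300], [0.2300, 0.7700]]
After raising P to the power 4:
P^4(1,0) = 0.3016

0.3016


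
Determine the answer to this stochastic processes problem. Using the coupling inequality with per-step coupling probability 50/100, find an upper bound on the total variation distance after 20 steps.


TV distance bound <= (1-delta)^n
= (1 - 0.5000)^20
= 0.5000^20
= 9.5367e-07

9.5367e-07


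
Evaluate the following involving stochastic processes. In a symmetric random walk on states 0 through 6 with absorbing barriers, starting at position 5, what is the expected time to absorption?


For symmetric RW on 0,...,N with absorbing barriers, E(i) = i*(N-i)
E(5) = 5 * 1 = 5

5


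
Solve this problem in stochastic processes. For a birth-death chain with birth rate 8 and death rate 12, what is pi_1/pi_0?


For birth-death process, pi_n/pi_0 = (lambda/mu)^n
= (8/12)^1
= 0.6667

0.6667


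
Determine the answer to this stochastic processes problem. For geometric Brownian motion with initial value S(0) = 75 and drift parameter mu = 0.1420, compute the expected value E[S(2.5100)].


E[S(t)] = S(0) * exp(mu * t)
= 75 * exp(0.1420 * 2.5100)
= 75 * 1.4282
= 107.1155

107.1155


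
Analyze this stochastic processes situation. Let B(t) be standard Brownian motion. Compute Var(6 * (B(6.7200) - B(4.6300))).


Var(alpha*(B(t)-B(s))) = alpha^2 * (t-s)
= 6^2 * (6.7200 - 4.6300)
= 36 * 2.0900
= 75.2400

75.2400


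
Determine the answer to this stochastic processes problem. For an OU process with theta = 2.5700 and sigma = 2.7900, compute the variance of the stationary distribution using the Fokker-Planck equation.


Stationary variance = sigma^2 / (2*theta)
= 2.7900^2 / (2*2.5700)
= 7.7841 / 5.1400
= 1.5144

1.5144


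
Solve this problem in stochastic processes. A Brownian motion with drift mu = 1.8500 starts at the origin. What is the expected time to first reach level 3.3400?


Expected first passage time = a/mu
= 3.3400/1.8500
= 1.8054

1.8054


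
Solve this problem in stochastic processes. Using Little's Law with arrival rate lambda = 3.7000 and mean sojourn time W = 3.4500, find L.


Little's Law: L = lambda * W
= 3.7000 * 3.4500
= 12.7650

12.7650


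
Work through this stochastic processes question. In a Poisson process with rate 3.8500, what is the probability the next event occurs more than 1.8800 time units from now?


P(X > t) = exp(-lambda * t)
= exp(-3.8500 * 1.8800)
= exp(-7.2380) = 7.1875e-04

7.1875e-04


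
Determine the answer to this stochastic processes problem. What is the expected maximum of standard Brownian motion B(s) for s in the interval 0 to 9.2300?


E(max B(s)) = sqrt(2t/pi)
= sqrt(2*9.2300/pi)
= sqrt(5.8760)
= 2.4240

2.4240


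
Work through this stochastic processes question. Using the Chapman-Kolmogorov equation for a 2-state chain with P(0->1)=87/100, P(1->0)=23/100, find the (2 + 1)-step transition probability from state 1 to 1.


P^3 = P^2 * P^1
Computing via matrix multiplication of the transition matrix.
Entry (1,1) of P^3 = 0.7907

0.7907


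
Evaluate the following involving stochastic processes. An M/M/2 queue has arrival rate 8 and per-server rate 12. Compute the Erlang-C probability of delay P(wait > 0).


a = lambda/mu = 0.6667
rho = a/c = 0.3333
Erlang-C formula applied:
C(c,a) = 0.1667

0.1667


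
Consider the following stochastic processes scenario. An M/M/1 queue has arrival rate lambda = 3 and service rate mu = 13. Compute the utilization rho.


rho = lambda/mu
= 3/13
= 0.2308

0.2308


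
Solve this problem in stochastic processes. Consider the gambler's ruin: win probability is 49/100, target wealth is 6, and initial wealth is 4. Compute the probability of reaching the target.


Gambler's ruin formula:
r = q/p = 0.5100/0.4900 = 1.0408
P(win) = (1 - r^i)/(1 - r^N)
= (1 - 1.0408^4)/(1 - 1.0408^6)
= 0.6397

0.6397


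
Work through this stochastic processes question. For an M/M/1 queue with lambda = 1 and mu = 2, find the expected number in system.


rho = 1/2 = 0.5000
L = rho/(1-rho)
= 0.5000/0.5000
= 1.0000

1.0000


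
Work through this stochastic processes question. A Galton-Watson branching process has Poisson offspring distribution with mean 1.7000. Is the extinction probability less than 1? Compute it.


Since mu = 1.7000 > 1, extinction prob q < 1.
Solve s = exp(mu*(s-1)) iteratively.
q = 0.3088

0.3088


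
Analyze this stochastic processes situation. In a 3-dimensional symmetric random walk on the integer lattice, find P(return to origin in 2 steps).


P(return in 2 steps) = P(reverse first step) = 1/(2d)
= 1/6
= 0.1667

0.1667


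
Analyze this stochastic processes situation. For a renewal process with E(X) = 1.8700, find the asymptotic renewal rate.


Long-run renewal rate = 1/E(X)
= 1/1.8700
= 0.5348

0.5348


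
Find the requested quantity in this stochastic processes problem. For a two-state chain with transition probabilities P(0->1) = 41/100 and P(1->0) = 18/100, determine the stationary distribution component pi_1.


Stationary distribution: pi_0 = p10/(p01+p10), pi_1 = p01/(p01+p10)
p01 = 0.4100, p10 = 0.1800
pi_1 = 0.6949

0.6949


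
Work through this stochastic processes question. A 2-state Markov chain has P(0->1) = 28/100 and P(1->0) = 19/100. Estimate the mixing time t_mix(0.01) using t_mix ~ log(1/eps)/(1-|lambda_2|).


lambda_2 = |1 - p01 - p10| = |1 - 0.2800 - 0.1900| = 0.5300
t_mix ~ log(1/eps)/(1 - |lambda_2|)
= log(100)/(1 - 0.5300) = 4.6052/0.4700
= 9.7982

9.7982


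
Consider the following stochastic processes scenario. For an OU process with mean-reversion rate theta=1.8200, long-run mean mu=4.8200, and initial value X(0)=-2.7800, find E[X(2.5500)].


E[X(t)] = mu + (X(0) - mu)*exp(-theta*t)
= 4.8200 + (-2.7800 - 4.8200)*exp(-1.8200*2.5500)
= 4.8200 + -7.6000 * 0.0096
= 4.7467

4.7467


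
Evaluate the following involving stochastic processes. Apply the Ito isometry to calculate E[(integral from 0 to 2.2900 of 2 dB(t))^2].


By Ito isometry: E[(int f dB)^2] = int f^2 dt
= 2^2 * 2.2900
= 4 * 2.2900 = 9.1600

9.1600


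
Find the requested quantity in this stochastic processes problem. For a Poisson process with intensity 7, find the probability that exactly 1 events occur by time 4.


P(N(t)=k) = (lambda*t)^k * exp(-lambda*t) / k!
lambda*t = 28
= 28^1 * exp(-28) / 1!
= 28 * 6.9144e-13 / 1
= 1.9360e-11

1.9360e-11


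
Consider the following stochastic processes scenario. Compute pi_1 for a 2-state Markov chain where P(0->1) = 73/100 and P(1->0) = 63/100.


Stationary distribution: pi_0 = p10/(p01+p10), pi_1 = p01/(p01+p10)
p01 = 0.7300, p10 = 0.6300
pi_1 = 0.5368

0.5368


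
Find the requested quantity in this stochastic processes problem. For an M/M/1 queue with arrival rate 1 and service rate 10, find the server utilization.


rho = lambda/mu
= 1/10
= 0.1000

0.1000


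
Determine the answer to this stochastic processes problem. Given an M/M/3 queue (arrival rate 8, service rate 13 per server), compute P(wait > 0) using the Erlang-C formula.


a = lambda/mu = 0.6154
rho = a/c = 0.2051
Erlang-C formula applied:
C(c,a) = 0.0264

0.0264


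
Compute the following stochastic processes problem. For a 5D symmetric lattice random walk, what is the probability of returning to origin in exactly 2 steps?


P(return in 2 steps) = P(reverse first step) = 1/(2d)
= 1/10
= 0.1000

0.1000


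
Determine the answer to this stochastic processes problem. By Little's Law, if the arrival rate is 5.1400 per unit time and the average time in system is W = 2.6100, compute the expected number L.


Little's Law: L = lambda * W
= 5.1400 * 2.6100
= 13.4154

13.4154


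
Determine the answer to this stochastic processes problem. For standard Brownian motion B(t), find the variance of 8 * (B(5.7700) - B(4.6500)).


Var(alpha*(B(t)-B(s))) = alpha^2 * (t-s)
= 8^2 * (5.7700 - 4.6500)
= 64 * 1.1200
= 71.6800

71.6800


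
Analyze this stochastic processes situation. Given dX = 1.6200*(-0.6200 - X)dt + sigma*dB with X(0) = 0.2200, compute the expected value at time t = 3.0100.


E[X(t)] = mu + (X(0) - mu)*exp(-theta*t)
= -0.6200 + (0.2200 - -0.6200)*exp(-1.6200*3.0100)
= -0.6200 + 0.8400 * 0.0076
= -0.6136

-0.6136


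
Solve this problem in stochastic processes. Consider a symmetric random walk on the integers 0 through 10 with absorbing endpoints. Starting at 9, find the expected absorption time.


For symmetric RW on 0,...,N with absorbing barriers, E(i) = i*(N-i)
E(9) = 9 * 1 = 9

9


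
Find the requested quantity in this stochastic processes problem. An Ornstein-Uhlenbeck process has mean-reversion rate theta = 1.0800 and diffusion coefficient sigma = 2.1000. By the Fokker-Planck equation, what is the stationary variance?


Stationary variance = sigma^2 / (2*theta)
= 2.1000^2 / (2*1.0800)
= 4.4100 / 2.1600
= 2.0417

2.0417


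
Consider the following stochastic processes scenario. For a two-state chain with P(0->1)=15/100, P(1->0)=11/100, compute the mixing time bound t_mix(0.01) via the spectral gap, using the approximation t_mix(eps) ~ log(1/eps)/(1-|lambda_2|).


lambda_2 = |1 - p01 - p10| = |1 - 0.1500 - 0.1100| = 0.7400
t_mix ~ log(1/eps)/(1 - |lambda_2|)
= log(100)/(1 - 0.7400) = 4.6052/0.2600
= 17.7122

17.7122


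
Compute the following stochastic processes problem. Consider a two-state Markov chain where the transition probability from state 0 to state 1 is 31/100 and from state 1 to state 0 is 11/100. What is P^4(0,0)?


Computing P^4 by matrix multiplication.
P = [[0.6900, 0.3100], [0.1100, 0.8900]]
After raising P to the power 4:
P^4(0,0) = 0.3454

0.3454


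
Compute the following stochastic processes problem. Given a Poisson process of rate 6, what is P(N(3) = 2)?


P(N(t)=k) = (lambda*t)^k * exp(-lambda*t) / k!
lambda*t = 18
= 18^2 * exp(-18) / 2!
= 324 * 1.5230e-08 / 2
= 2.4673e-06

2.4673e-06


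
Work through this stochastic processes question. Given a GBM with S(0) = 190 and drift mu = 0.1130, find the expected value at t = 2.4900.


E[S(t)] = S(0) * exp(mu * t)
= 190 * exp(0.1130 * 2.4900)
= 190 * 1.3249
= 251.7393

251.7393


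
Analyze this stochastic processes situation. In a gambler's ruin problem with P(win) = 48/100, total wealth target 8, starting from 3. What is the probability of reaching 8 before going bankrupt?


Gambler's ruin formula:
r = q/p = 0.5200/0.4800 = 1.0833
P(win) = (1 - r^i)/(1 - r^N)
= (1 - 1.0833^3)/(1 - 1.0833^8)
= 0.3025

0.3025


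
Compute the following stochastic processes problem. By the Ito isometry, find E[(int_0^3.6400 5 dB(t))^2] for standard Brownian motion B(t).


By Ito isometry: E[(int f dB)^2] = int f^2 dt
= 5^2 * 3.6400
= 25 * 3.6400 = 91.0000

91.0000


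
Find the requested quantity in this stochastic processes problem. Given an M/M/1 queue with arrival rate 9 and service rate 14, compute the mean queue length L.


rho = 9/14 = 0.6429
L = rho/(1-rho)
= 0.6429/0.3571
= 1.8000

1.8000


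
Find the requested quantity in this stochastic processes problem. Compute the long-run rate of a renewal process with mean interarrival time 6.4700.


Long-run renewal rate = 1/E(X)
= 1/6.4700
= 0.1546

0.1546


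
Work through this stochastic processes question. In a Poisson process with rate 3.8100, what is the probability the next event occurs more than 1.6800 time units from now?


P(X > t) = exp(-lambda * t)
= exp(-3.8100 * 1.6800)
= exp(-6.4008) = 0.0017

0.0017


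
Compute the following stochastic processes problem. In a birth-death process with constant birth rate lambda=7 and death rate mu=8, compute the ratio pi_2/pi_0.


For birth-death process, pi_n/pi_0 = (lambda/mu)^n
= (7/8)^2
= 0.7656

0.7656


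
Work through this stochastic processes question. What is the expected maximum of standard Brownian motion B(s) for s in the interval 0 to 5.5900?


E(max B(s)) = sqrt(2t/pi)
= sqrt(2*5.5900/pi)
= sqrt(3.5587)
= 1.8865

1.8865


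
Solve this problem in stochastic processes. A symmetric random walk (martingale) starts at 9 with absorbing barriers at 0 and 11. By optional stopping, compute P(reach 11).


By optional stopping theorem: E(M at tau) = M(0) = 9
P(hit 11)*11 + P(hit 0)*0 = 9
P(hit 11) = (9 - 0)/(11 - 0) = 9/11 = 0.8182

0.8182


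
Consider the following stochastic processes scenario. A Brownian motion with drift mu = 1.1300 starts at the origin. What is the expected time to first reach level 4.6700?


Expected first passage time = a/mu
= 4.6700/1.1300
= 4.1327

4.1327


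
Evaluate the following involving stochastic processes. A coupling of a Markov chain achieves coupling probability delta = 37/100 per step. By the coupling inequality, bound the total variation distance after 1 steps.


TV distance bound <= (1-delta)^n
= (1 - 0.3700)^1
= 0.6300^1
= 0.6300

0.6300


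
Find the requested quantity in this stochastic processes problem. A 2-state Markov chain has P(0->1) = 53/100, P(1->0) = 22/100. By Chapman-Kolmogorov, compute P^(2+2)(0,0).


P^4 = P^2 * P^2
Computing via matrix multiplication of the transition matrix.
Entry (0,0) of P^4 = 0.2961

0.2961


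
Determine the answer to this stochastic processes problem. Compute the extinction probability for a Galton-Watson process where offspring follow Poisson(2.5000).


Since mu = 2.5000 > 1, extinction prob q < 1.
Solve s = exp(mu*(s-1)) iteratively.
q = 0.1074

0.1074


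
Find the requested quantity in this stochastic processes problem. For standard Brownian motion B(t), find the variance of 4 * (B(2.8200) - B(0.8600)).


Var(alpha*(B(t)-B(s))) = alpha^2 * (t-s)
= 4^2 * (2.8200 - 0.8600)
= 16 * 1.9600
= 31.3600

31.3600


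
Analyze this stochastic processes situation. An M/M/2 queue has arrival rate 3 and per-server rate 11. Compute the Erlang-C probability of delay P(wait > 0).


a = lambda/mu = 0.2727
rho = a/c = 0.1364
Erlang-C formula applied:
C(c,a) = 0.0327

0.0327


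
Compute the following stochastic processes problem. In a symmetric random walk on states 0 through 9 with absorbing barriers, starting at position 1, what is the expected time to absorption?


For symmetric RW on 0,...,N with absorbing barriers, E(i) = i*(N-i)
E(1) = 1 * 8 = 8

8


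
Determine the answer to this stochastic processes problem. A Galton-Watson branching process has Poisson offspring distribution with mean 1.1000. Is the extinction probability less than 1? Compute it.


Since mu = 1.1000 > 1, extinction prob q < 1.
Solve s = exp(mu*(s-1)) iteratively.
q = 0.8239

0.8239


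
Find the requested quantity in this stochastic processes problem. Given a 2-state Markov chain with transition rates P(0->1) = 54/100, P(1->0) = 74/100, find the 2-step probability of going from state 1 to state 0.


Computing P^2 by matrix multiplication.
P = [[0.4600, 0.5400], [0.7400, 0.2600]]
After raising P to the power 2:
P^2(1,0) = 0.5328

0.5328


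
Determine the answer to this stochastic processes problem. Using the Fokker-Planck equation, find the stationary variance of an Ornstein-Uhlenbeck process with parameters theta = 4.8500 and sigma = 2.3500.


Stationary variance = sigma^2 / (2*theta)
= 2.3500^2 / (2*4.8500)
= 5.5225 / 9.7000
= 0.5693

0.5693


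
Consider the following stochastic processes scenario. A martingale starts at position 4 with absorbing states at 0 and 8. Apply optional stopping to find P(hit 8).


By optional stopping theorem: E(M at tau) = M(0) = 4
P(hit 8)*8 + P(hit 0)*0 = 4
P(hit 8) = (4 - 0)/(8 - 0) = 1/2 = 0.5000

0.5000


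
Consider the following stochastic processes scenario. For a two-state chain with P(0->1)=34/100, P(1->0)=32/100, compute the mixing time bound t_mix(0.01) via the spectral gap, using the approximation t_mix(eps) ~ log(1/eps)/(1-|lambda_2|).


lambda_2 = |1 - p01 - p10| = |1 - 0.3400 - 0.3200| = 0.3400
t_mix ~ log(1/eps)/(1 - |lambda_2|)
= log(100)/(1 - 0.3400) = 4.6052/0.6600
= 6.9775

6.9775


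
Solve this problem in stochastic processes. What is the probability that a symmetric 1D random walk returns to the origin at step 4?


P(S(4) = 0) = C(4,2) / 4^2
= 6 / 16
= 0.3750

0.3750


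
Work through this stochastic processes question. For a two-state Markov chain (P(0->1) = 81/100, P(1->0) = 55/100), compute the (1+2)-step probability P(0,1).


P^3 = P^1 * P^2
Computing via matrix multiplication of the transition matrix.
Entry (0,1) of P^3 = 0.6234

0.6234


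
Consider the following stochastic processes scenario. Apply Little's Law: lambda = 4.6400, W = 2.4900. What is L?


Little's Law: L = lambda * W
= 4.6400 * 2.4900
= 11.5536

11.5536


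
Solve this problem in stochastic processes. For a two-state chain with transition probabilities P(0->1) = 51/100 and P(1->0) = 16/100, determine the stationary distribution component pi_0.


Stationary distribution: pi_0 = p10/(p01+p10), pi_1 = p01/(p01+p10)
p01 = 0.5100, p10 = 0.1600
pi_0 = 0.2388

0.2388


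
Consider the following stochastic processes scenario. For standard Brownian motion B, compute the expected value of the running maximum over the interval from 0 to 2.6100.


E(max B(s)) = sqrt(2t/pi)
= sqrt(2*2.6100/pi)
= sqrt(1.6616)
= 1.2890

1.2890


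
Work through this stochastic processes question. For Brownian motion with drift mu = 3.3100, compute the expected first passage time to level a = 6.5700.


Expected first passage time = a/mu
= 6.5700/3.3100
= 1.9849

1.9849


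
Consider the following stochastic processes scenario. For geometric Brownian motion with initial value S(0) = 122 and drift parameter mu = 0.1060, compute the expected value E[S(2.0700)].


E[S(t)] = S(0) * exp(mu * t)
= 122 * exp(0.1060 * 2.0700)
= 122 * 1.2454
= 151.9332

151.9332


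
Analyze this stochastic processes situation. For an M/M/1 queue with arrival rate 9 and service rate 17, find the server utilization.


rho = lambda/mu
= 9/17
= 0.5294

0.5294


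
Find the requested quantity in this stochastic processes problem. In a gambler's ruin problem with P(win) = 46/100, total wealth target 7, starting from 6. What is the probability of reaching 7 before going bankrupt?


Gambler's ruin formula:
r = q/p = 0.5400/0.4600 = 1.1739
P(win) = (1 - r^i)/(1 - r^N)
= (1 - 1.1739^6)/(1 - 1.1739^7)
= 0.7804

0.7804


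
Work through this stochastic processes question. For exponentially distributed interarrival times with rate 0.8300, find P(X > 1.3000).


P(X > t) = exp(-lambda * t)
= exp(-0.8300 * 1.3000)
= exp(-1.0790) = 0.3399

0.3399


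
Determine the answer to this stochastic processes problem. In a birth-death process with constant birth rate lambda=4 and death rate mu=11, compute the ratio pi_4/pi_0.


For birth-death process, pi_n/pi_0 = (lambda/mu)^n
= (4/11)^4
= 0.0175

0.0175


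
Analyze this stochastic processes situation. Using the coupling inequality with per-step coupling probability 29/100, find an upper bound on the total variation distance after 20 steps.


TV distance bound <= (1-delta)^n
= (1 - 0.2900)^20
= 0.7100^20
= 0.0011

0.0011


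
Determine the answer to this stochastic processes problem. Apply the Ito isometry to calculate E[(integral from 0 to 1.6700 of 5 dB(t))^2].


By Ito isometry: E[(int f dB)^2] = int f^2 dt
= 5^2 * 1.6700
= 25 * 1.6700 = 41.7500

41.7500


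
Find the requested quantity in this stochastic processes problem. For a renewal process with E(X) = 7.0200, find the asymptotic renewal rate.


Long-run renewal rate = 1/E(X)
= 1/7.0200
= 0.1425

0.1425


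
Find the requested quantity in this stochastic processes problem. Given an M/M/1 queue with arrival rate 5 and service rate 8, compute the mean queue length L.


rho = 5/8 = 0.6250
L = rho/(1-rho)
= 0.6250/0.3750
= 1.6667

1.6667


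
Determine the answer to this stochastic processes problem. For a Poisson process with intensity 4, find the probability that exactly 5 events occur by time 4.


P(N(t)=k) = (lambda*t)^k * exp(-lambda*t) / k!
lambda*t = 16
= 16^5 * exp(-16) / 5!
= 1048576 * 1.1254e-07 / 120
= 9.8335e-04

9.8335e-04


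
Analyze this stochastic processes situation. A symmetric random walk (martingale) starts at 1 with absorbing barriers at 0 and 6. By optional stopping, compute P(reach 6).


By optional stopping theorem: E(M at tau) = M(0) = 1
P(hit 6)*6 + P(hit 0)*0 = 1
P(hit 6) = (1 - 0)/(6 - 0) = 1/6 = 0.1667

0.1667


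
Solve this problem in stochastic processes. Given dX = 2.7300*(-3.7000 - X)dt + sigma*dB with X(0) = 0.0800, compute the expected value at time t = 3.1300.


E[X(t)] = mu + (X(0) - mu)*exp(-theta*t)
= -3.7000 + (0.0800 - -3.7000)*exp(-2.7300*3.1300)
= -3.7000 + 3.7800 * 1.9453e-04
= -3.6993

-3.6993


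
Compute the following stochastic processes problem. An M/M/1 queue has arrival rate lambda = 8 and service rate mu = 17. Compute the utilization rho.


rho = lambda/mu
= 8/17
= 0.4706

0.4706


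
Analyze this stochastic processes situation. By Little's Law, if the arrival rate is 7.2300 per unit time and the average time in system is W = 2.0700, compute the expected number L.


Little's Law: L = lambda * W
= 7.2300 * 2.0700
= 14.9661

14.9661


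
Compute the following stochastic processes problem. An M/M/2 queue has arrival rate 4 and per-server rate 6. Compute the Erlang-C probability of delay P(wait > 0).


a = lambda/mu = 0.6667
rho = a/c = 0.3333
Erlang-C formula applied:
C(c,a) = 0.1667

0.1667


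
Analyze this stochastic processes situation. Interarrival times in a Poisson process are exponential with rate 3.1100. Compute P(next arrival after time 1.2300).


P(X > t) = exp(-lambda * t)
= exp(-3.1100 * 1.2300)
= exp(-3.8253) = 0.0218

0.0218
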